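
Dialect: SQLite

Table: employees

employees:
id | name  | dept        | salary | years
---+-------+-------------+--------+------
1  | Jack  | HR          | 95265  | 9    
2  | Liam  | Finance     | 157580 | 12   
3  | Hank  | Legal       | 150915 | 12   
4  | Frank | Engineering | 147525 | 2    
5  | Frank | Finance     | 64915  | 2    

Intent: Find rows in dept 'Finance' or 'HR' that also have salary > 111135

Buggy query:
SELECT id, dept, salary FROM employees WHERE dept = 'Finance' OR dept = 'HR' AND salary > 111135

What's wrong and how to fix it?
Bug: Without parentheses, AND is evaluated before OR, so the salary filter only applies to the 'HR' branch

Fix: Add parentheses around the OR so the AND applies to both alternatives

Corrected query:
SELECT id, dept, salary FROM employees WHERE (dept = 'Finance' OR dept = 'HR') AND salary > 111135

Result:
id | dept    | salary
---+---------+-------
2  | Finance | 157580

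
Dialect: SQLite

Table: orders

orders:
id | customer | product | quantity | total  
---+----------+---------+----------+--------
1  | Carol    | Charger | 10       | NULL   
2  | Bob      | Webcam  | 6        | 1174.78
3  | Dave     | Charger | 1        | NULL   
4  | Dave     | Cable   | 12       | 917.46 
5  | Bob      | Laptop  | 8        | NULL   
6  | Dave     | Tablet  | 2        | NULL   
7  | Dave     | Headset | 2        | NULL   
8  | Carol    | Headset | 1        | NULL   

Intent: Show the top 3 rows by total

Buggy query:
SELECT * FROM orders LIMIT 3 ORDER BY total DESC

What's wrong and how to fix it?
Bug: LIMIT must come after ORDER BY

Fix: Sort with ORDER BY, then apply LIMIT

Corrected query:
SELECT * FROM orders ORDER BY total DESC LIMIT 3

Result:
id | customer | product | quantity | total  
---+----------+---------+----------+--------
2  | Bob      | Webcam  | 6        | 1174.78
4  | Dave     | Cable   | 12       | 917.46 
1  | Carol    | Charger | 10       | NULL   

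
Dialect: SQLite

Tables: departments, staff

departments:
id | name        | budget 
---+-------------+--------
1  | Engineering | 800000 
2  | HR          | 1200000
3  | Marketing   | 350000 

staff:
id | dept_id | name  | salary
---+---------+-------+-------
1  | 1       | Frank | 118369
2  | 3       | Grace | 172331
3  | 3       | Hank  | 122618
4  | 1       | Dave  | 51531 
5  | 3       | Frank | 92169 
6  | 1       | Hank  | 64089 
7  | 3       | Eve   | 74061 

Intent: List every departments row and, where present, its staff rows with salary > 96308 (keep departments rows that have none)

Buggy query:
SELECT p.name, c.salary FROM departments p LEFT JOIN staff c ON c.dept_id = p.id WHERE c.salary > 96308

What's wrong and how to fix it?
Bug: A WHERE condition on the right-hand table after LEFT JOIN drops unmatched parents

Fix: Move the right-table condition into the ON clause so unmatched parents are kept

Corrected query:
SELECT p.name, c.salary FROM departments p LEFT JOIN staff c ON c.dept_id = p.id AND c.salary > 96308

Result:
name        | salary
------------+-------
Engineering | 118369
HR          | NULL  
Marketing   | 122618
Marketing   | 172331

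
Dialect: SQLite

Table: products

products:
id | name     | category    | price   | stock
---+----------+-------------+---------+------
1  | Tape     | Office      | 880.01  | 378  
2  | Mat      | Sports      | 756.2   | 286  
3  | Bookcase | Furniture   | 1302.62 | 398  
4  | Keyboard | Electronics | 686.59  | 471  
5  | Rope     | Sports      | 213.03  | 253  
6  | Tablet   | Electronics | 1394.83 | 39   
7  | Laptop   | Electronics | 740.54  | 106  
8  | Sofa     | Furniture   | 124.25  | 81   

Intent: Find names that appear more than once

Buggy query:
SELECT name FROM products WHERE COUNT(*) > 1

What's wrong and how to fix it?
Bug: COUNT(*) is an aggregate and cannot be used in WHERE

Fix: Group first, then use HAVING for the count condition

Corrected query:
SELECT name FROM products GROUP BY name HAVING COUNT(*) > 1

Result:
(no rows)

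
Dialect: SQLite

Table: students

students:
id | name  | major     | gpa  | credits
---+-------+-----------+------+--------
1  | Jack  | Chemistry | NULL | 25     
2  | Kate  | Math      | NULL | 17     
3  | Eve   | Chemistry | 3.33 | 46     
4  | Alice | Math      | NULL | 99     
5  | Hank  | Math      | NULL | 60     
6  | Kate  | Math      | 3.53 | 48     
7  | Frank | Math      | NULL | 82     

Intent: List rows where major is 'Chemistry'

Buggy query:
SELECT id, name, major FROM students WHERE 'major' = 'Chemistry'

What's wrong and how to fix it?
Bug: 'major' in single quotes is a string literal, not the column; the comparison is literal-vs-literal and never true

Fix: Reference the column as major without single quotes

Corrected query:
SELECT id, name, major FROM students WHERE major = 'Chemistry'

Result:
id | name | major    
---+------+----------
1  | Jack | Chemistry
3  | Eve  | Chemistry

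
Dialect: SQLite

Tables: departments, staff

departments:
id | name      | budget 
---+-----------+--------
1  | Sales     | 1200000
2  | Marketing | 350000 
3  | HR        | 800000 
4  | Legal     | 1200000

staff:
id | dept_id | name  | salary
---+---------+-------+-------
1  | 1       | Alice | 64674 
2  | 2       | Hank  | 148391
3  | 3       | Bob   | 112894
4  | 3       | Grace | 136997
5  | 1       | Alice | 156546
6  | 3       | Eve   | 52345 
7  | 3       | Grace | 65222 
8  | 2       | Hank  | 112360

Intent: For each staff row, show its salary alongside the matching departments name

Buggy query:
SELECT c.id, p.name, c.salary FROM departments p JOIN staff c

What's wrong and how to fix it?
Bug: Missing join condition: each staff row is matched to all departments rows instead of just its own

Fix: Add ON c.dept_id = p.id to the JOIN

Corrected query:
SELECT c.id, p.name, c.salary FROM departments p JOIN staff c ON c.dept_id = p.id

Result:
id | name      | salary
---+-----------+-------
1  | Sales     | 64674 
2  | Marketing | 148391
3  | HR        | 112894
4  | HR        | 136997
5  | Sales     | 156546
6  | HR        | 52345 
7  | HR        | 65222 
8  | Marketing | 112360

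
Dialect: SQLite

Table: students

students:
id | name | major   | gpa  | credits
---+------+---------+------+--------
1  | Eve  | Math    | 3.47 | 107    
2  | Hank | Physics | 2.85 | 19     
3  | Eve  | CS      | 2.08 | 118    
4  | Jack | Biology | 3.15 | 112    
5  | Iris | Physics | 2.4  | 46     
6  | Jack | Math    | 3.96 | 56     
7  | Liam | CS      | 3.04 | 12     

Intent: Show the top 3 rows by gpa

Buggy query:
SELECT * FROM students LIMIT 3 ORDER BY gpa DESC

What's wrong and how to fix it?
Bug: ORDER BY cannot follow LIMIT; LIMIT is the final clause

Fix: Sort with ORDER BY, then apply LIMIT

Corrected query:
SELECT * FROM students ORDER BY gpa DESC LIMIT 3

Result:
id | name | major   | gpa  | credits
---+------+---------+------+--------
6  | Jack | Math    | 3.96 | 56     
1  | Eve  | Math    | 3.47 | 107    
4  | Jack | Biology | 3.15 | 112    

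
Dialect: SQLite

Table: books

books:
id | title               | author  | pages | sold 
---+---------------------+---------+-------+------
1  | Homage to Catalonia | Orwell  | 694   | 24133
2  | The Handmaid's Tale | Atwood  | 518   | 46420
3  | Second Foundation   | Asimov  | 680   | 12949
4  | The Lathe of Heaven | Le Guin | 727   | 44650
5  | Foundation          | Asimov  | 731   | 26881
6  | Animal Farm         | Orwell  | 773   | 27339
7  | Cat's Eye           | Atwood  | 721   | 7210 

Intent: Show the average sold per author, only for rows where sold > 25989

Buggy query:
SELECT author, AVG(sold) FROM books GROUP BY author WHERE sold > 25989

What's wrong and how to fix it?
Bug: Row-level WHERE must come before GROUP BY in the clause order

Fix: Move the WHERE clause before GROUP BY

Corrected query:
SELECT author, AVG(sold) FROM books WHERE sold > 25989 GROUP BY author

Result:
author  | AVG(sold)
--------+----------
Asimov  | 26881    
Atwood  | 46420    
Le Guin | 44650    
Orwell  | 27339    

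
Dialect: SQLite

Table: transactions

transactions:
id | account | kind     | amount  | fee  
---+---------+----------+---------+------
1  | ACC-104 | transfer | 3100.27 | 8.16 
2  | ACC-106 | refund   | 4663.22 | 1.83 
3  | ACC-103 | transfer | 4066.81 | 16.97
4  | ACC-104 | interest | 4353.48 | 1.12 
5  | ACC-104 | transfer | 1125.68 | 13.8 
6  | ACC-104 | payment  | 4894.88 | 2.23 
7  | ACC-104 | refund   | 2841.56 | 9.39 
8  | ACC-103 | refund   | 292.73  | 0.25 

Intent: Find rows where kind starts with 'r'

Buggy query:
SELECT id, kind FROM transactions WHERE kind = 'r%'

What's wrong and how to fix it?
Bug: Wildcards only work with LIKE; '=' treats '%' as a literal character

Fix: Use LIKE for wildcard pattern matching

Corrected query:
SELECT id, kind FROM transactions WHERE kind LIKE 'r%'

Result:
id | kind  
---+-------
2  | refund
7  | refund
8  | refund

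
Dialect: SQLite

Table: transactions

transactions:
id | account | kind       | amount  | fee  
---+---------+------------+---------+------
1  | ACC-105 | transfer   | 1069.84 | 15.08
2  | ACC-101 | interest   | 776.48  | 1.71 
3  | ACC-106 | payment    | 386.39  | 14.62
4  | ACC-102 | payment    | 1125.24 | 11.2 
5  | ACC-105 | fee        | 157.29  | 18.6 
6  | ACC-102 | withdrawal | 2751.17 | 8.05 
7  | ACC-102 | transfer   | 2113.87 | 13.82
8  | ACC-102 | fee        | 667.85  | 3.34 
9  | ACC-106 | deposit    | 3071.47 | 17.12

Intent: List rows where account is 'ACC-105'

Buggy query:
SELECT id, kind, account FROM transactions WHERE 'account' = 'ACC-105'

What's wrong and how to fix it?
Bug: 'account' in single quotes is a string literal, not the column; the comparison is literal-vs-literal and never true

Fix: Remove the quotes around the column name (or use double quotes for an identifier)

Corrected query:
SELECT id, kind, account FROM transactions WHERE account = 'ACC-105'

Result:
id | kind     | account
---+----------+--------
1  | transfer | ACC-105
5  | fee      | ACC-105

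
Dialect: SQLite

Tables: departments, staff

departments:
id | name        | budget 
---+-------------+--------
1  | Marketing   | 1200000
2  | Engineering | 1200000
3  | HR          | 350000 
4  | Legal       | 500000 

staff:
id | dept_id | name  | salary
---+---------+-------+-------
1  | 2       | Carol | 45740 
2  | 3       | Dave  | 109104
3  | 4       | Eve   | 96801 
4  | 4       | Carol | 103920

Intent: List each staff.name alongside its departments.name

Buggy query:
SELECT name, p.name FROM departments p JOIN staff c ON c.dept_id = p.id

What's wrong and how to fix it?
Bug: 'name' exists in both joined tables, so the database can't tell which one is meant

Fix: Prefix ambiguous columns with the table alias

Corrected query:
SELECT c.name, p.name FROM departments p JOIN staff c ON c.dept_id = p.id

Result:
name  | name       
------+------------
Carol | Engineering
Dave  | HR         
Eve   | Legal      
Carol | Legal      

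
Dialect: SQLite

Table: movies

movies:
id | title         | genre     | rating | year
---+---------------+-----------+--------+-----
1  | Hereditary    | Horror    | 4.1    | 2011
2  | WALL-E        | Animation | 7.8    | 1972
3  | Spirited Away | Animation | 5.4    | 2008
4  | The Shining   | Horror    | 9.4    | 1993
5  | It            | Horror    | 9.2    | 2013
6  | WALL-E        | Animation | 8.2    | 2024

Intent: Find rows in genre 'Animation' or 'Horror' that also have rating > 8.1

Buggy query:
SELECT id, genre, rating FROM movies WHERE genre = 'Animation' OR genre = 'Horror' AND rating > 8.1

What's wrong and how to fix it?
Bug: Without parentheses, AND is evaluated before OR, so the rating filter only applies to the 'Horror' branch

Fix: Add parentheses around the OR so the AND applies to both alternatives

Corrected query:
SELECT id, genre, rating FROM movies WHERE (genre = 'Animation' OR genre = 'Horror') AND rating > 8.1

Result:
id | genre     | rating
---+-----------+-------
4  | Horror    | 9.4   
5  | Horror    | 9.2   
6  | Animation | 8.2   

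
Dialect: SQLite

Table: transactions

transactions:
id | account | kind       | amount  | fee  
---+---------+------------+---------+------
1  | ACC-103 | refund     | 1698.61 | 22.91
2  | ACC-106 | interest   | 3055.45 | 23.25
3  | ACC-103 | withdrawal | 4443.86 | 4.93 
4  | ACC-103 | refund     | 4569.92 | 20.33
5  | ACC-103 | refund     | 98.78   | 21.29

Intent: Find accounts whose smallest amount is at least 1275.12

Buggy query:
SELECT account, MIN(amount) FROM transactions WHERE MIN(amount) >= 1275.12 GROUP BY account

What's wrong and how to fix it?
Bug: MIN() in WHERE is a misuse of aggregate

Fix: Replace WHERE with HAVING after the GROUP BY

Corrected query:
SELECT account, MIN(amount) FROM transactions GROUP BY account HAVING MIN(amount) >= 1275.12

Result:
account | MIN(amount)
--------+------------
ACC-106 | 3055.45    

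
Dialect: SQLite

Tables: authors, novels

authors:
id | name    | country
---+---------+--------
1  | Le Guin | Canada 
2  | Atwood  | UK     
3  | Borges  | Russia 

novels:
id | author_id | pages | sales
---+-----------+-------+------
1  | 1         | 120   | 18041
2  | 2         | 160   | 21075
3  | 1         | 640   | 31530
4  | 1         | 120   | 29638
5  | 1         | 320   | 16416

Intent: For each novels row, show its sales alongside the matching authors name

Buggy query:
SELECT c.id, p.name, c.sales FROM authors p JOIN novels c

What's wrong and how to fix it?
Bug: Missing join condition: each novels row is matched to all authors rows instead of just its own

Fix: Specify the join condition linking the foreign key to the parent id

Corrected query:
SELECT c.id, p.name, c.sales FROM authors p JOIN novels c ON c.author_id = p.id

Result:
id | name    | sales
---+---------+------
1  | Le Guin | 18041
2  | Atwood  | 21075
3  | Le Guin | 31530
4  | Le Guin | 29638
5  | Le Guin | 16416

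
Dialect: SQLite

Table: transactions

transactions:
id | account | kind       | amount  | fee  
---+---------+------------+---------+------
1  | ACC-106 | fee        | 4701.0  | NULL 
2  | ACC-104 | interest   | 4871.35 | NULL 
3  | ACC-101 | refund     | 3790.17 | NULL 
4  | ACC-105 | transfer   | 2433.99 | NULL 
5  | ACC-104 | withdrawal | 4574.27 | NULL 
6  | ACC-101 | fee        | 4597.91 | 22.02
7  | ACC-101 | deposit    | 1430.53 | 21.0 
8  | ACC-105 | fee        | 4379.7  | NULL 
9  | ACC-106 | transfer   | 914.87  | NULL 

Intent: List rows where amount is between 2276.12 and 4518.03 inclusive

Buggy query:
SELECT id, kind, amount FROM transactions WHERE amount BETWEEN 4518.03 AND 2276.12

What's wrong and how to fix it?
Bug: The bounds are reversed; BETWEEN a AND b requires a <= b to match anything

Fix: Swap the bounds so the smaller value comes first

Corrected query:
SELECT id, kind, amount FROM transactions WHERE amount BETWEEN 2276.12 AND 4518.03

Result:
id | kind     | amount 
---+----------+--------
3  | refund   | 3790.17
4  | transfer | 2433.99
8  | fee      | 4379.7 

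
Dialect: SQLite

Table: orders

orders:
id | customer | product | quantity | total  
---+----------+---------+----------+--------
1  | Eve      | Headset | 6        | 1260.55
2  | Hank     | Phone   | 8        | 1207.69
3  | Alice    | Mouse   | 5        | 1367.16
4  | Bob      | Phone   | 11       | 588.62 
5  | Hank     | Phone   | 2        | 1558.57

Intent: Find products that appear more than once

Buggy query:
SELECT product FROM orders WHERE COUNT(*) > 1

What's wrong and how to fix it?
Bug: COUNT(*) is an aggregate and cannot be used in WHERE

Fix: GROUP BY product, then filter groups with HAVING COUNT(*) > 1

Corrected query:
SELECT product FROM orders GROUP BY product HAVING COUNT(*) > 1

Result:
product
-------
Phone  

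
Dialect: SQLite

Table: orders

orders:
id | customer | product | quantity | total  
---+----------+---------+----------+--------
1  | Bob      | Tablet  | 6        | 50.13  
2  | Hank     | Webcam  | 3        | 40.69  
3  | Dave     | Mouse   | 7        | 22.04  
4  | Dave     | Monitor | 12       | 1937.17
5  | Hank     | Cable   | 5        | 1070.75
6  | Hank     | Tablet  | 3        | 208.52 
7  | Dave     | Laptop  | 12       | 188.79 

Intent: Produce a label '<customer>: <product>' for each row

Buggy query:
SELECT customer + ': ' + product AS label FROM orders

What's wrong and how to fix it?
Bug: SQLite uses || for string concatenation; + coerces text to numbers (yielding 0)

Fix: Replace + with || to concatenate text

Corrected query:
SELECT customer || ': ' || product AS label FROM orders

Result:
label        
-------------
Bob: Tablet  
Hank: Webcam 
Dave: Mouse  
Dave: Monitor
Hank: Cable  
Hank: Tablet 
Dave: Laptop 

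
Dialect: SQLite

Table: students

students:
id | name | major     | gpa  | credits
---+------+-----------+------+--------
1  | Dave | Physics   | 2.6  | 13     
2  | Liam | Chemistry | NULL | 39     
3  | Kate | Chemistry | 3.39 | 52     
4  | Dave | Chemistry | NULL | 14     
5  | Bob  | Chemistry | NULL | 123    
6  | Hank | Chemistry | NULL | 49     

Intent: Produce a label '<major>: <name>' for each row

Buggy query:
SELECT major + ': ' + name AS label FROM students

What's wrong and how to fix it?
Bug: '+' is numeric addition; on text columns SQLite converts them to 0 instead of concatenating

Fix: Use the || operator for string concatenation

Corrected query:
SELECT major || ': ' || name AS label FROM students

Result:
label          
---------------
Physics: Dave  
Chemistry: Liam
Chemistry: Kate
Chemistry: Dave
Chemistry: Bob 
Chemistry: Hank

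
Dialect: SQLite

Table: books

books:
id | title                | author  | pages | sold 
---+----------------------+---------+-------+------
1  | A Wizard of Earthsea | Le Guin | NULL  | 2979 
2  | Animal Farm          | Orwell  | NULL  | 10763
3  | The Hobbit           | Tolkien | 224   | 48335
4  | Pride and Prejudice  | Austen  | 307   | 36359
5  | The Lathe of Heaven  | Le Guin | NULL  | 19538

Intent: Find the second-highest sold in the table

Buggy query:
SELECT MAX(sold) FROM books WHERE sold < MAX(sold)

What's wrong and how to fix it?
Bug: MAX(sold) on the right of the comparison is an aggregate-in-WHERE error

Fix: Put the inner MAX in a scalar subquery

Corrected query:
SELECT MAX(sold) FROM books WHERE sold < (SELECT MAX(sold) FROM books)

Result:
MAX(sold)
---------
36359    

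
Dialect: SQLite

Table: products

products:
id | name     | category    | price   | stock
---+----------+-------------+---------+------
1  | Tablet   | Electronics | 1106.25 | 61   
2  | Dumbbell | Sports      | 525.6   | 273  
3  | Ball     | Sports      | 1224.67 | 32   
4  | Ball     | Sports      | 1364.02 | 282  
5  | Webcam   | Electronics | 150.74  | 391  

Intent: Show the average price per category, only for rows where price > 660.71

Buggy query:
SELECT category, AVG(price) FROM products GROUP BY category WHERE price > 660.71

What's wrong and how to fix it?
Bug: WHERE cannot follow GROUP BY

Fix: Place WHERE between FROM and GROUP BY

Corrected query:
SELECT category, AVG(price) FROM products WHERE price > 660.71 GROUP BY category

Result:
category    | AVG(price)
------------+-----------
Electronics | 1106.25   
Sports      | 1294.345  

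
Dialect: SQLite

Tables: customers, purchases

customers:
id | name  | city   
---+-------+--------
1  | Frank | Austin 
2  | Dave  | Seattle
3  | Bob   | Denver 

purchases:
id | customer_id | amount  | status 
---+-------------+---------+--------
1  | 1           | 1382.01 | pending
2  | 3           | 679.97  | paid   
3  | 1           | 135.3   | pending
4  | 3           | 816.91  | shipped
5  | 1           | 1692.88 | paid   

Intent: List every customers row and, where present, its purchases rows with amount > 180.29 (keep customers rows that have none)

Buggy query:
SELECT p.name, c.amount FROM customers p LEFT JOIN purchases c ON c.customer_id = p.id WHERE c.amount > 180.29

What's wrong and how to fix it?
Bug: Filtering c.amount in WHERE discards the NULL rows produced by LEFT JOIN, turning it into an inner join

Fix: Move the right-table condition into the ON clause so unmatched parents are kept

Corrected query:
SELECT p.name, c.amount FROM customers p LEFT JOIN purchases c ON c.customer_id = p.id AND c.amount > 180.29

Result:
name  | amount 
------+--------
Frank | 1382.01
Frank | 1692.88
Dave  | NULL   
Bob   | 679.97 
Bob   | 816.91 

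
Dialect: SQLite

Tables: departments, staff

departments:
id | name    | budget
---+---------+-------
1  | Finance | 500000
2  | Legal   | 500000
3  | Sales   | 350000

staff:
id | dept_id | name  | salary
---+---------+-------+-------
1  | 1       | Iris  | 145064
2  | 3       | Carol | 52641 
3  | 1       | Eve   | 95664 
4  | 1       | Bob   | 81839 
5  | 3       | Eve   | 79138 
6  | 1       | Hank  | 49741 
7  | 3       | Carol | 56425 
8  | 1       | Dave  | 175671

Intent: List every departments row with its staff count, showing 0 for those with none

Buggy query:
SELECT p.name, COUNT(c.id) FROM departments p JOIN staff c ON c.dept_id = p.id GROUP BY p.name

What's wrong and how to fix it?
Bug: INNER JOIN drops departments rows that have no matching staff rows

Fix: Use LEFT JOIN so parents without children still appear (COUNT(c.id) gives 0)

Corrected query:
SELECT p.name, COUNT(c.id) FROM departments p LEFT JOIN staff c ON c.dept_id = p.id GROUP BY p.name

Result:
name    | COUNT(c.id)
--------+------------
Finance | 5          
Legal   | 0          
Sales   | 3          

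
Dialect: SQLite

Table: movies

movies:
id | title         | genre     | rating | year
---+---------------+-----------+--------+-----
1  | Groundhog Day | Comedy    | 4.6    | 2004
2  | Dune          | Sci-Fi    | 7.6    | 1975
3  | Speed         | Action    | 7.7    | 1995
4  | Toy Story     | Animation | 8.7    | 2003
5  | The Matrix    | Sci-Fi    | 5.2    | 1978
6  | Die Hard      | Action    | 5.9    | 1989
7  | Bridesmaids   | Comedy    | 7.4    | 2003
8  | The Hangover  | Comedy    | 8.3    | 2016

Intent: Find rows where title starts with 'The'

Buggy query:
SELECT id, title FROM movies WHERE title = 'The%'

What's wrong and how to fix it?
Bug: Wildcards only work with LIKE; '=' treats '%' as a literal character

Fix: Use LIKE for wildcard pattern matching

Corrected query:
SELECT id, title FROM movies WHERE title LIKE 'The%'

Result:
id | title       
---+-------------
5  | The Matrix  
8  | The Hangover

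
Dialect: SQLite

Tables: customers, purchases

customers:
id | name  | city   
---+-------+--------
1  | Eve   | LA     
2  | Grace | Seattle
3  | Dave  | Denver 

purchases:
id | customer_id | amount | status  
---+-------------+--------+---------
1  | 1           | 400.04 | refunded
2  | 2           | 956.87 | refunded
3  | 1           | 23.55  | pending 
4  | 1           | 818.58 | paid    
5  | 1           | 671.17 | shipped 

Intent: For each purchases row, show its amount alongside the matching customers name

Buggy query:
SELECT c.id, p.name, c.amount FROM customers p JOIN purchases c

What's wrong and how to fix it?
Bug: JOIN with no ON clause produces a cartesian product; every purchases row pairs with every customers row

Fix: Specify the join condition linking the foreign key to the parent id

Corrected query:
SELECT c.id, p.name, c.amount FROM customers p JOIN purchases c ON c.customer_id = p.id

Result:
id | name  | amount
---+-------+-------
1  | Eve   | 400.04
2  | Grace | 956.87
3  | Eve   | 23.55 
4  | Eve   | 818.58
5  | Eve   | 671.17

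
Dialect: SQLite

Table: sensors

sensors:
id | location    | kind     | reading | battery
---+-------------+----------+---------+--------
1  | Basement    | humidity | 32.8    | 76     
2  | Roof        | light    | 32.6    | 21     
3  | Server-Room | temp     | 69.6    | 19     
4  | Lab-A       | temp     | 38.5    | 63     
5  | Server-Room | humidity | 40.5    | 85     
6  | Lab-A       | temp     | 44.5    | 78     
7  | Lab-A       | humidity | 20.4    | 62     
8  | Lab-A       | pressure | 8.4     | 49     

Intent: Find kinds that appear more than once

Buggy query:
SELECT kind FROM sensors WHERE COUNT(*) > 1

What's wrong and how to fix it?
Bug: COUNT(*) is an aggregate and cannot be used in WHERE

Fix: GROUP BY kind, then filter groups with HAVING COUNT(*) > 1

Corrected query:
SELECT kind FROM sensors GROUP BY kind HAVING COUNT(*) > 1

Result:
kind    
--------
humidity
temp    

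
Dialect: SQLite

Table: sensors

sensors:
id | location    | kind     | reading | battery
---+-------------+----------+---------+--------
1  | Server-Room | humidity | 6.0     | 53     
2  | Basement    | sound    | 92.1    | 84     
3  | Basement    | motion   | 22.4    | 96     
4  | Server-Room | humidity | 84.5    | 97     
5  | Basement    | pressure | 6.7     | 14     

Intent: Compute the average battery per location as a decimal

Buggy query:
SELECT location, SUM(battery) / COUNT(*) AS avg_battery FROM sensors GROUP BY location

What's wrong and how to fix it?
Bug: Both operands are integers, so '/' performs integer division and truncates

Fix: Cast one side to REAL so the division keeps the fractional part

Corrected query:
SELECT location, SUM(battery) * 1.0 / COUNT(*) AS avg_battery FROM sensors GROUP BY location

Result:
location    | avg_battery
------------+------------
Basement    | 64.666667  
Server-Room | 75         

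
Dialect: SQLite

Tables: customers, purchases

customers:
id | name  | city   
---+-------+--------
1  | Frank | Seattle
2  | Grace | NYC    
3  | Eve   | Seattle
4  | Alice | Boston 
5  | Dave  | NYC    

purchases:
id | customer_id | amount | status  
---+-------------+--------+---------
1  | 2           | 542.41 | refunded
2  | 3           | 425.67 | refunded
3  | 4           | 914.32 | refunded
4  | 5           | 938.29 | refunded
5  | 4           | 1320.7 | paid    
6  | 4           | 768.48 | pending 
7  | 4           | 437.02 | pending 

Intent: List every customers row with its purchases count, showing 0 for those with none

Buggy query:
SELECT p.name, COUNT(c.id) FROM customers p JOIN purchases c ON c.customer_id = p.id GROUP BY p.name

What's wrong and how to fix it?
Bug: INNER JOIN drops customers rows that have no matching purchases rows

Fix: Switch to LEFT JOIN to retain unmatched parent rows

Corrected query:
SELECT p.name, COUNT(c.id) FROM customers p LEFT JOIN purchases c ON c.customer_id = p.id GROUP BY p.name

Result:
name  | COUNT(c.id)
------+------------
Alice | 4          
Dave  | 1          
Eve   | 1          
Frank | 0          
Grace | 1          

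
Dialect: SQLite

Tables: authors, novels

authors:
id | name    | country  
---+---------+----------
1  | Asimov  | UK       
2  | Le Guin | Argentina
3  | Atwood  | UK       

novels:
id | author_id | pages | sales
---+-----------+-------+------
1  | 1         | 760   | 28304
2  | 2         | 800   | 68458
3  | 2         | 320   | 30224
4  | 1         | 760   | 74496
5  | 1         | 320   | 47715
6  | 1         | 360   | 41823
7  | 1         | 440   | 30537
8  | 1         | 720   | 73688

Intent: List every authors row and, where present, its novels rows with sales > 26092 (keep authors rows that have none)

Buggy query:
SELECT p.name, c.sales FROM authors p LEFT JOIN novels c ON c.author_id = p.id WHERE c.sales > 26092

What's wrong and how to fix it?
Bug: A WHERE condition on the right-hand table after LEFT JOIN drops unmatched parents

Fix: Put 'c.sales > 26092' in the JOIN's ON clause instead of WHERE

Corrected query:
SELECT p.name, c.sales FROM authors p LEFT JOIN novels c ON c.author_id = p.id AND c.sales > 26092

Result:
name    | sales
--------+------
Asimov  | 28304
Asimov  | 30537
Asimov  | 41823
Asimov  | 47715
Asimov  | 73688
Asimov  | 74496
Le Guin | 30224
Le Guin | 68458
Atwood  | NULL 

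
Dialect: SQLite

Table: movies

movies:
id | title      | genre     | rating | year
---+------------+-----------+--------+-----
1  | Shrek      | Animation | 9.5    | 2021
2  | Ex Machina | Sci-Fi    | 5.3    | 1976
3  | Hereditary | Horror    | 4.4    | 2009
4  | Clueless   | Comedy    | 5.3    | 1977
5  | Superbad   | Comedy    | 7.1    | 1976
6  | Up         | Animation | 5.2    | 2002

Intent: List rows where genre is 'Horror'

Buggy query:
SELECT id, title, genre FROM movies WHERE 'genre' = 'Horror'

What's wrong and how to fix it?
Bug: 'genre' in single quotes is a string literal, not the column; the comparison is literal-vs-literal and never true

Fix: Reference the column as genre without single quotes

Corrected query:
SELECT id, title, genre FROM movies WHERE genre = 'Horror'

Result:
id | title      | genre 
---+------------+-------
3  | Hereditary | Horror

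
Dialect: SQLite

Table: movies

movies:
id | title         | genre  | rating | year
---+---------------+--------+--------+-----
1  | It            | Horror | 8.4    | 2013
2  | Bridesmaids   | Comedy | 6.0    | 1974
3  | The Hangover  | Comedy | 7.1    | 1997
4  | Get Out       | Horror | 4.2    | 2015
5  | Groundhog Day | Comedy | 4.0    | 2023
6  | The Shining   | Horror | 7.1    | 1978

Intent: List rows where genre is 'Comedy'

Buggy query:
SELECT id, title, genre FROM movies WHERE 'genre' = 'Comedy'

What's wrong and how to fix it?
Bug: 'genre' in single quotes is a string literal, not the column; the comparison is literal-vs-literal and never true

Fix: Remove the quotes around the column name (or use double quotes for an identifier)

Corrected query:
SELECT id, title, genre FROM movies WHERE genre = 'Comedy'

Result:
id | title         | genre 
---+---------------+-------
2  | Bridesmaids   | Comedy
3  | The Hangover  | Comedy
5  | Groundhog Day | Comedy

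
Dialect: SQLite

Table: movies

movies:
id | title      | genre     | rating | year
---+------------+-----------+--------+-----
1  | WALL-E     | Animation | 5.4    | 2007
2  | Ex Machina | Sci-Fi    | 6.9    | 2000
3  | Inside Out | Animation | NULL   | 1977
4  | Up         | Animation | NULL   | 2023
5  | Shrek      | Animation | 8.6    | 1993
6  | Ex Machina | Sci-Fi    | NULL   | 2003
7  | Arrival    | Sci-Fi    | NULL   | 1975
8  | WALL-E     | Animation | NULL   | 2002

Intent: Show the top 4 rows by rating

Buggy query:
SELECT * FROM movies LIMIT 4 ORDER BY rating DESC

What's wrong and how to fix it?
Bug: LIMIT must come after ORDER BY

Fix: Swap the clauses: ORDER BY first, then LIMIT

Corrected query:
SELECT * FROM movies ORDER BY rating DESC LIMIT 4

Result:
id | title      | genre     | rating | year
---+------------+-----------+--------+-----
5  | Shrek      | Animation | 8.6    | 1993
2  | Ex Machina | Sci-Fi    | 6.9    | 2000
1  | WALL-E     | Animation | 5.4    | 2007
3  | Inside Out | Animation | NULL   | 1977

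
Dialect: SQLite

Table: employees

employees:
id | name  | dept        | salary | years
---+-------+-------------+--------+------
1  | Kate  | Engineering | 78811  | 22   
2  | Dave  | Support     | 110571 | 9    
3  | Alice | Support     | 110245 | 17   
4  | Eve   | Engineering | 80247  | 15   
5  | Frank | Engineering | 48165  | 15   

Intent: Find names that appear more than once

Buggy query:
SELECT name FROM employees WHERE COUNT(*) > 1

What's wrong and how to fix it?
Bug: COUNT(*) is an aggregate and cannot be used in WHERE

Fix: Group first, then use HAVING for the count condition

Corrected query:
SELECT name FROM employees GROUP BY name HAVING COUNT(*) > 1

Result:
(no rows)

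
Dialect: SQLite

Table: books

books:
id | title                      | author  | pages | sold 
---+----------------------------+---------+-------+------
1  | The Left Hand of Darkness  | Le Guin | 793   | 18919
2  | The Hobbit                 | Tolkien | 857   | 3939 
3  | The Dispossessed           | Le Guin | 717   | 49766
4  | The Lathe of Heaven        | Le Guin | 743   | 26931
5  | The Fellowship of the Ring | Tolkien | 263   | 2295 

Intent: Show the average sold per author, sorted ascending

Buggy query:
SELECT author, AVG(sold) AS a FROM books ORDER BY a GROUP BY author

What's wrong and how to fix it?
Bug: ORDER BY appears before GROUP BY; SQL clause order requires GROUP BY first

Fix: Move ORDER BY to the end, after GROUP BY

Corrected query:
SELECT author, AVG(sold) AS a FROM books GROUP BY author ORDER BY a

Result:
author  | a    
--------+------
Tolkien | 3117 
Le Guin | 31872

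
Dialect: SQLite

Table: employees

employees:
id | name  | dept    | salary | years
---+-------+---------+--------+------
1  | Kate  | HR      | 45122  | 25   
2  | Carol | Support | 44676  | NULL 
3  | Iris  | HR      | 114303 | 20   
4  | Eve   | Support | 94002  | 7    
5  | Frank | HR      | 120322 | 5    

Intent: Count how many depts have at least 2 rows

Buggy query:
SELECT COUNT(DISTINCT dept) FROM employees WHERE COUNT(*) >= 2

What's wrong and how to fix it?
Bug: WHERE filters individual rows, not groups, so a group-level COUNT is invalid there

Fix: Group first with HAVING COUNT(*) >= 2, then COUNT the resulting groups

Corrected query:
SELECT COUNT(*) FROM (SELECT dept FROM employees GROUP BY dept HAVING COUNT(*) >= 2)

Result:
COUNT(*)
--------
2       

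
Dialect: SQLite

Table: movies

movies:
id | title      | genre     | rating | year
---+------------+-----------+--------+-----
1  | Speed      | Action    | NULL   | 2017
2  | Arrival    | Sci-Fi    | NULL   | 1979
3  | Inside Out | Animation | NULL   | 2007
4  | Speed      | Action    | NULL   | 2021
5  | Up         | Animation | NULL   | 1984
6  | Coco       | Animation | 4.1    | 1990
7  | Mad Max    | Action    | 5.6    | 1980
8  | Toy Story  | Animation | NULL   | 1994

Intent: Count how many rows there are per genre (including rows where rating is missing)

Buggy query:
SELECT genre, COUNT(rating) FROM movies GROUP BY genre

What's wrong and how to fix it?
Bug: COUNT(column) counts non-NULL values only; rows with NULL rating aren't counted

Fix: Use COUNT(*) to count all rows regardless of NULL

Corrected query:
SELECT genre, COUNT(*) FROM movies GROUP BY genre

Result:
genre     | COUNT(*)
----------+---------
Action    | 3       
Animation | 4       
Sci-Fi    | 1       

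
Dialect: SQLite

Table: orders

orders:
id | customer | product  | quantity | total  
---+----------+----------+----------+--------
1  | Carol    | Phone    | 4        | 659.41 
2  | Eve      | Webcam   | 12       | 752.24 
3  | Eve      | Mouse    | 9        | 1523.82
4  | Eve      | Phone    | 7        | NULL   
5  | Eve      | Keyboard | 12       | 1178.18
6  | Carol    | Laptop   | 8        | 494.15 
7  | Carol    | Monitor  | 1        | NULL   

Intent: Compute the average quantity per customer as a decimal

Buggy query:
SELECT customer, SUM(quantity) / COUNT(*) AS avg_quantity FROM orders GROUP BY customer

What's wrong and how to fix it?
Bug: SUM(quantity) and COUNT(*) are both integers; the division truncates the fractional part

Fix: Cast one side to REAL so the division keeps the fractional part

Corrected query:
SELECT customer, SUM(quantity) * 1.0 / COUNT(*) AS avg_quantity FROM orders GROUP BY customer

Result:
customer | avg_quantity
---------+-------------
Carol    | 4.333333    
Eve      | 10          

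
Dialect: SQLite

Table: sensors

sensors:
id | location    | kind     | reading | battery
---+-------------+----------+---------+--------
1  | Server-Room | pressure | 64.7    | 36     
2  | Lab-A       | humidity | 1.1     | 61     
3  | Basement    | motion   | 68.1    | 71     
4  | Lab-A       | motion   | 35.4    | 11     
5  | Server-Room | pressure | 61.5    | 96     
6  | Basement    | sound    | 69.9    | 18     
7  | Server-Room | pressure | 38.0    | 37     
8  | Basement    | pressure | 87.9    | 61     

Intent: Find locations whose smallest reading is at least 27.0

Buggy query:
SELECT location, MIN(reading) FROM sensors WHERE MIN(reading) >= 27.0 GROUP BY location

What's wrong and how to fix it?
Bug: Aggregates like MIN are computed per group after WHERE runs

Fix: Replace WHERE with HAVING after the GROUP BY

Corrected query:
SELECT location, MIN(reading) FROM sensors GROUP BY location HAVING MIN(reading) >= 27.0

Result:
location    | MIN(reading)
------------+-------------
Basement    | 68.1        
Server-Room | 38          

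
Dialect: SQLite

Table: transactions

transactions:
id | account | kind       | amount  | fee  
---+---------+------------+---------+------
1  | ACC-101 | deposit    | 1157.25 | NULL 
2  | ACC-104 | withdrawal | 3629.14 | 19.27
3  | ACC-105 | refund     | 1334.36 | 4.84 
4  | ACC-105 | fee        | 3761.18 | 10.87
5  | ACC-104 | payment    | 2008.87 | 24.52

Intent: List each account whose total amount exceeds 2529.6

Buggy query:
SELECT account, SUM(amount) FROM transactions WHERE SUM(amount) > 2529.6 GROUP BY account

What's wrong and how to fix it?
Bug: Aggregate functions cannot appear in a WHERE clause

Fix: Use HAVING (which filters groups after aggregation) instead of WHERE

Corrected query:
SELECT account, SUM(amount) FROM transactions GROUP BY account HAVING SUM(amount) > 2529.6

Result:
account | SUM(amount)
--------+------------
ACC-104 | 5638.01    
ACC-105 | 5095.54    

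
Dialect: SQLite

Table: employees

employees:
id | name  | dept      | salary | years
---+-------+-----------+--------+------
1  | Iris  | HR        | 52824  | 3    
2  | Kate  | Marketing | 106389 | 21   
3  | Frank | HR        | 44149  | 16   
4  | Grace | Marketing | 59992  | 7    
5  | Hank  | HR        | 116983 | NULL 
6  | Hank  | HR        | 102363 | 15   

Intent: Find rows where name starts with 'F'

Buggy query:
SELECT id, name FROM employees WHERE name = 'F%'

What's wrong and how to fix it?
Bug: Wildcards only work with LIKE; '=' treats '%' as a literal character

Fix: Replace '=' with LIKE so 'F%' is treated as a pattern

Corrected query:
SELECT id, name FROM employees WHERE name LIKE 'F%'

Result:
id | name 
---+------
3  | Frank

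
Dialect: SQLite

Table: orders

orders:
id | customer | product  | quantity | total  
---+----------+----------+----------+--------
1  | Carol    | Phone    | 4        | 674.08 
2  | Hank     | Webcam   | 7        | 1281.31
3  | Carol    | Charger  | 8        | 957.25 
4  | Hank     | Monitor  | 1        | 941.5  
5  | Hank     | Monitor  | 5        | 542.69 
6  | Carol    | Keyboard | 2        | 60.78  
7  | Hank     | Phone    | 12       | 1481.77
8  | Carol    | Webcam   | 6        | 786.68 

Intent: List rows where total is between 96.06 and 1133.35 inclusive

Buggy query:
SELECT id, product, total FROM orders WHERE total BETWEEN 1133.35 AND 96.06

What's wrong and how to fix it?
Bug: BETWEEN expects the lower bound first; with 1133.35 AND 96.06 the range is empty

Fix: Write BETWEEN 96.06 AND 1133.35

Corrected query:
SELECT id, product, total FROM orders WHERE total BETWEEN 96.06 AND 1133.35

Result:
id | product | total 
---+---------+-------
1  | Phone   | 674.08
3  | Charger | 957.25
4  | Monitor | 941.5 
5  | Monitor | 542.69
8  | Webcam  | 786.68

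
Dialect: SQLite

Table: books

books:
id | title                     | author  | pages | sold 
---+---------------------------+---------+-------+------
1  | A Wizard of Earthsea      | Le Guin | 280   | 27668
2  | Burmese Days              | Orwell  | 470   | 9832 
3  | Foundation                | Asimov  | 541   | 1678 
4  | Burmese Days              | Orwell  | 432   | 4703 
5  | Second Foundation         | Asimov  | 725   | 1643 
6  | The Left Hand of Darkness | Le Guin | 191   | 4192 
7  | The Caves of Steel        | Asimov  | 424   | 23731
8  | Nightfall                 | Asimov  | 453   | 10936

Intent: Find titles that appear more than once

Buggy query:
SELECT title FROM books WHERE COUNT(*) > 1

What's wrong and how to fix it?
Bug: COUNT(*) is an aggregate and cannot be used in WHERE

Fix: Group first, then use HAVING for the count condition

Corrected query:
SELECT title FROM books GROUP BY title HAVING COUNT(*) > 1

Result:
title       
------------
Burmese Days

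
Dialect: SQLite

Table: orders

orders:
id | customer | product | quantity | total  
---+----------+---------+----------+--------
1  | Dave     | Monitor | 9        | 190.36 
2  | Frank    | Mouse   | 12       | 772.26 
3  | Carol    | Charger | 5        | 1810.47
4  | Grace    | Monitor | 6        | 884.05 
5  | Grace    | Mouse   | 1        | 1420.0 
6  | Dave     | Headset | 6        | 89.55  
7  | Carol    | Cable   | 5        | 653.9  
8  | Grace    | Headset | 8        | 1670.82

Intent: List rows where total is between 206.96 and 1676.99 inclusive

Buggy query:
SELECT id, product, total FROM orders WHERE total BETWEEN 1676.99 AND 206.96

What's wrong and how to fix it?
Bug: The bounds are reversed; BETWEEN a AND b requires a <= b to match anything

Fix: Write BETWEEN 206.96 AND 1676.99

Corrected query:
SELECT id, product, total FROM orders WHERE total BETWEEN 206.96 AND 1676.99

Result:
id | product | total  
---+---------+--------
2  | Mouse   | 772.26 
4  | Monitor | 884.05 
5  | Mouse   | 1420   
7  | Cable   | 653.9  
8  | Headset | 1670.82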